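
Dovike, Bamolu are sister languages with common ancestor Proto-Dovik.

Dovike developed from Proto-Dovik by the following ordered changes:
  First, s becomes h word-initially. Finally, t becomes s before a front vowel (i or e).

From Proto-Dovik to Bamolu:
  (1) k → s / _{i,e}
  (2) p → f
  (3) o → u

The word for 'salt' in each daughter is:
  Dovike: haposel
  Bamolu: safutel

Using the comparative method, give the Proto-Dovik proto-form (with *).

Position 4: Dovike has o, Bamolu has u. Dovike preserves o here (none of its changes turn any other segment into o), so the proto-segment is *o.
Position 1: Dovike has h, Bamolu has s. Taking the neighbouring segments as reconstructed: Dovike h could go back to *s or *h; Bamolu s can only go back to *s — the one source consistent with every daughter is *s.
Continuing position by position gives *sapotel; check it forward:
Dovike: *sapotel
  sapotel → hapotel   [debuccalisation]
  hapotel → haposel   [palatalisation]
  giving Dovike haposel.
Bamolu: *sapotel > safotel > safutel  (by unconditioned shift, vowel merger)
*sapotel is the unique common source.

*sapotel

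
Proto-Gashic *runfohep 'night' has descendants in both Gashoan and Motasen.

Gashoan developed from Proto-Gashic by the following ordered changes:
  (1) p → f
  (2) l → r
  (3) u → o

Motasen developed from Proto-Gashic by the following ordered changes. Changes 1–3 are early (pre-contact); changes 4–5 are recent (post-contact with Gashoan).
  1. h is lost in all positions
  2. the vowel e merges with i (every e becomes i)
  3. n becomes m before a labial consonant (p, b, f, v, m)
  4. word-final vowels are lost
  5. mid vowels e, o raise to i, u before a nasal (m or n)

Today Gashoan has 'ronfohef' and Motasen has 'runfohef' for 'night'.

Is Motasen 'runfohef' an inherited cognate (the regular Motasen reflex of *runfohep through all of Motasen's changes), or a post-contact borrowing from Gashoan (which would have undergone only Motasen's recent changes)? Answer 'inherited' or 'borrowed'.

If inherited, *runfohep would pass through all of Motasen's changes:
Motasen: start from *runfohep.
  rule 1 (h-loss): runfohep → runfoep
  rule 2 (vowel merger): runfoep → runfoip
  rule 3 (nasal place assimilation): runfoip → rumfoip
  rule 4: no change — rumfoip
  rule 5: no change — rumfoip
  ⇒ Motasen rumfoip
If borrowed from Gashoan 'ronfohef' after the early changes, it would undergo only the recent ones:
  rule 4 (apocope): no change (ronfohef)
  rule 5 (pre-nasal raising): ronfohef → runfohef
  ⇒ as a loan: runfohef
Motasen 'runfohef' matches the loan outcome 'runfohef', not the inherited 'rumfoip' — it skipped the early Motasen changes, so it was borrowed from Gashoan.

borrowed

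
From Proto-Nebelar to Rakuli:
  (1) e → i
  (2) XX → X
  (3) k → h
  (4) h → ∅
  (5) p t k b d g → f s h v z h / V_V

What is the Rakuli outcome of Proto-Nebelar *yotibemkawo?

Rakuli: *yotibemkawo
  yotibemkawo → yotibimkawo   [vowel merger]
  yotibimkawo (rule 2 does not apply)
  yotibimkawo → yotibimhawo   [unconditioned shift]
  yotibimhawo → yotibimawo   [h-loss]
  yotibimawo → yosivimawo   [intervocalic lenition]
  giving Rakuli yosivimawo.

yosivimawo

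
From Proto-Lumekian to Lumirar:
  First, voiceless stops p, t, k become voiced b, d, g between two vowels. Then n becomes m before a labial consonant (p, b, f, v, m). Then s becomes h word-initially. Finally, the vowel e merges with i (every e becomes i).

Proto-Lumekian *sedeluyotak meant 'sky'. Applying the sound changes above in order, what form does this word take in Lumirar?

hidiluyodak

Lumirar: start from *sedeluyotak.
  rule 1 (intervocalic voicing): sedeluyotak → sedeluyodak
  rule 2: no change — sedeluyodak
  rule 3 (debuccalisation): sedeluyodak → hedeluyodak
  rule 4 (vowel merger): hedeluyodak → hidiluyodak
  ⇒ Lumirar hidiluyodak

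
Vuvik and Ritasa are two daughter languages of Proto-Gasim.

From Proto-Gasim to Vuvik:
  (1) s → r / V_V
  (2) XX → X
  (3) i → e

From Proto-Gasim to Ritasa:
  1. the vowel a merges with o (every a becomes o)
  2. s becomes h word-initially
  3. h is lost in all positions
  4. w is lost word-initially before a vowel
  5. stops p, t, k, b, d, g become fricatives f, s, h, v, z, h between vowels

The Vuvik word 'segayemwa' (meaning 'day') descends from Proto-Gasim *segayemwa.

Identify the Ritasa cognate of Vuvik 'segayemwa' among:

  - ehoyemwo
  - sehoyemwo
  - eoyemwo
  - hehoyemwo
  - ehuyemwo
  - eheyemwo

Ritasa: start from *segayemwa.
  rule 1 (vowel merger): segayemwa → segoyemwo
  rule 2 (debuccalisation): segoyemwo → hegoyemwo
  rule 3 (h-loss): hegoyemwo → egoyemwo
  rule 4: no change — egoyemwo
  rule 5 (intervocalic lenition): egoyemwo → ehoyemwo
  ⇒ Ritasa ehoyemwo
Only 'ehoyemwo' matches the regular Ritasa development of *segayemwa.

ehoyemwo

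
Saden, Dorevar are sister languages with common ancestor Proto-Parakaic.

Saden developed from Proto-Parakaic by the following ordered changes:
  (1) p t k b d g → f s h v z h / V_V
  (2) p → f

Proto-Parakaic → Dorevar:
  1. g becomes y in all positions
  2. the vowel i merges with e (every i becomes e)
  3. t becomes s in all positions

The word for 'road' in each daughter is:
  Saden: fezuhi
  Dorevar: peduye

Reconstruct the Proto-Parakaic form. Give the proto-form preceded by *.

Position 3: Saden has z, Dorevar has d. Dorevar preserves d here (none of its changes turn any other segment into d), so the proto-segment is *d.
Position 5: Saden has h, Dorevar has y. Taking the neighbouring segments as reconstructed: Saden h could go back to *k or *g or *h; Dorevar y could go back to *g or *y — the one source consistent with every daughter is *g.
Continuing position by position gives *pedugi; check it forward:
Saden: start from *pedugi.
  rule 1 (intervocalic lenition): pedugi → pezuhi
  rule 2 (unconditioned shift): pezuhi → fezuhi
  ⇒ Saden fezuhi
Dorevar: start from *pedugi.
  rule 1 (unconditioned shift): pedugi → peduyi
  rule 2 (vowel merger): peduyi → peduye
  rule 3: no change — peduye
  ⇒ Dorevar peduye
No other proto-form is consistent with every reflex, so the reconstruction is *pedugi.

*pedugi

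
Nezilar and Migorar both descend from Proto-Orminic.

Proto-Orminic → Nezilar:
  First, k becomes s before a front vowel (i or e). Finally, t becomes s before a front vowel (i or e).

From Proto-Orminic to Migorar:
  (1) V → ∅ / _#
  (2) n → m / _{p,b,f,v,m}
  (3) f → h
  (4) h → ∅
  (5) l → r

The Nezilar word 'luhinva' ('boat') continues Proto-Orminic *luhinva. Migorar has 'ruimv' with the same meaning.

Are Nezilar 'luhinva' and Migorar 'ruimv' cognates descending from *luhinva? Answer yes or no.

yes

Derive the expected Migorar reflex of *luhinva:
Migorar: start from *luhinva.
  rule 1 (apocope): luhinva → luhinv
  rule 2 (nasal place assimilation): luhinv → luhimv
  rule 3: no change — luhimv
  rule 4 (h-loss): luhimv → luimv
  rule 5 (unconditioned shift): luimv → ruimv
  ⇒ Migorar ruimv
Migorar 'ruimv' matches the regular reflex exactly, so the pair is cognate.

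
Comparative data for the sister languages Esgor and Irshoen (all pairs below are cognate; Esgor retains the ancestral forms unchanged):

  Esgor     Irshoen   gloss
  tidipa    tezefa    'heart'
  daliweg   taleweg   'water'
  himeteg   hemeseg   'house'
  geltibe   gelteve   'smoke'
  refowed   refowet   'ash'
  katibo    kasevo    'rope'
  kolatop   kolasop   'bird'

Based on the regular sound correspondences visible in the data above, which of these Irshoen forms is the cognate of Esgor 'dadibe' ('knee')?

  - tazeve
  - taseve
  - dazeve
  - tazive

tazeve

daliweg ~ taleweg — Esgor d corresponds to Irshoen t word-initially before a back vowel.
tidipa ~ tezefa — Esgor d corresponds to Irshoen z between vowels (before a front vowel).
geltibe ~ gelteve, katibo ~ kasevo — Esgor i corresponds to Irshoen e after a consonant, before a labial obstruent.
geltibe ~ gelteve — Esgor b corresponds to Irshoen v between vowels (before a front vowel).
Applying these to Esgor 'dadibe':
  dadibe → tadibe   (d→t word-initially before a back vowel)
  tadibe → tazibe   (d→z between vowels (before a front vowel))
  tazibe → tazebe   (i→e after a consonant, before a labial obstruent)
  tazebe → tazeve   (b→v between vowels (before a front vowel))
So the Irshoen cognate is 'tazeve'.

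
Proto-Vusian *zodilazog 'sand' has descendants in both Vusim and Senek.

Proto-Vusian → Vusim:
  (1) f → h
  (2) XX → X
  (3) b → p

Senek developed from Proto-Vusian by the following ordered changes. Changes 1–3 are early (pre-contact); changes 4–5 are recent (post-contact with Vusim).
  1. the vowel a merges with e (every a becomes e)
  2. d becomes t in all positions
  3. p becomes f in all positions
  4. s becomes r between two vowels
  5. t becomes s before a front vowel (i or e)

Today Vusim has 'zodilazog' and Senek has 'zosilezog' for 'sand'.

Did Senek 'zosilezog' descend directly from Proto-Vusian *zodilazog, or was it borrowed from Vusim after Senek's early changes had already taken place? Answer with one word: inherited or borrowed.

inherited

If inherited, *zodilazog would pass through all of Senek's changes:
Senek: *zodilazog > zodilezog > zotilezog > zosilezog  (by vowel merger, unconditioned shift, palatalisation)
If borrowed from Vusim 'zodilazog' after the early changes, it would undergo only the recent ones:
  rule 4 (rhotacism): no change (zodilazog)
  rule 5 (palatalisation): no change (zodilazog)
  ⇒ as a loan: zodilazog
Senek 'zosilezog' matches the inherited outcome exactly, so it is an inherited cognate, not a loan.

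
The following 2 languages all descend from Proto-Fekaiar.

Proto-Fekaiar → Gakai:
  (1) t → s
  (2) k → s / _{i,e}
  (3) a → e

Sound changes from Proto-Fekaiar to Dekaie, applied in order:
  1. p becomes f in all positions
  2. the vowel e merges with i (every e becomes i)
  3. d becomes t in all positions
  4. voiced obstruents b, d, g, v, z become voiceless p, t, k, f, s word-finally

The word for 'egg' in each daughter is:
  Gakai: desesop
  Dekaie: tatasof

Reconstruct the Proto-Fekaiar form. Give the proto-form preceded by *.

Position 3: Gakai has s, Dekaie has t. Taking the neighbouring segments as reconstructed: Gakai s could go back to *t or *s; Dekaie t could go back to *t or *d — the one source consistent with every daughter is *t.
Position 1: Gakai has d, Dekaie has t. Gakai preserves d here (none of its changes turn any other segment into d), so the proto-segment is *d.
Position 7: Gakai has p, Dekaie has f. Gakai preserves p here (none of its changes turn any other segment into p), so the proto-segment is *p.
Continuing position by position gives *datasop; check it forward:
Gakai: start from *datasop.
  rule 1 (unconditioned shift): datasop → dasasop
  rule 2: no change — dasasop
  rule 3 (vowel merger): dasasop → desesop
  ⇒ Gakai desesop
Dekaie: *datasop > datasof > tatasof  (by unconditioned shift, unconditioned shift)
*datasop is the unique common source.

*datasop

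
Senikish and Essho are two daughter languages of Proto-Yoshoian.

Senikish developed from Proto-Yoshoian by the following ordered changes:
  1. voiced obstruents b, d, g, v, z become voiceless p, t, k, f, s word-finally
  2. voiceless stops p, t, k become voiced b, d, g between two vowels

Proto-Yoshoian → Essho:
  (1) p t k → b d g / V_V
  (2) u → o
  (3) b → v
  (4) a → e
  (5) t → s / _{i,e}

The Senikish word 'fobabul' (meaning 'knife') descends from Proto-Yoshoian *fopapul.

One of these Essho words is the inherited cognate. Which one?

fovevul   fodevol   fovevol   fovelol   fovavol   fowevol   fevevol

fovevol

Essho: *fopapul
  fopapul → fobabul   [intervocalic voicing]
  fobabul → fobabol   [vowel merger]
  fobabol → fovavol   [unconditioned shift]
  fovavol → fovevol   [vowel merger]
  fovevol (rule 5 does not apply)
  giving Essho fovevol.
Only 'fovevol' matches the regular Essho development of *fopapul.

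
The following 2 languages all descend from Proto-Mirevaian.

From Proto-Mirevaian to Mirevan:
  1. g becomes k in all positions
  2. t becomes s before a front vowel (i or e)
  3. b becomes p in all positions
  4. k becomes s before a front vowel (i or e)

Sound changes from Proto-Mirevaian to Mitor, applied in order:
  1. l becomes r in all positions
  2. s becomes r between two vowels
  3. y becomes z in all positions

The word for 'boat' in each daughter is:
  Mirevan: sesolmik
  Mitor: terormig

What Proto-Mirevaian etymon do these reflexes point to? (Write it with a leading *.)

Position 8: Mirevan has k, Mitor has g. Mitor preserves g here (none of its changes turn any other segment into g), so the proto-segment is *g.
Position 5: Mirevan has l, Mitor has r. Mirevan preserves l here (none of its changes turn any other segment into l), so the proto-segment is *l.
Position 3: Mirevan has s, Mitor has r. Taking the neighbouring segments as reconstructed: Mirevan s can only go back to *s; Mitor r could go back to *s or *l or *r — the one source consistent with every daughter is *s.
This points to *tesolmig. Verify forward in each daughter:
Mirevan: *tesolmig > tesolmik > sesolmik  (by unconditioned shift, palatalisation)
Mitor: *tesolmig > tesormig > terormig  (by unconditioned shift, rhotacism)
No other proto-form is consistent with every reflex, so the reconstruction is *tesolmig.

*tesolmig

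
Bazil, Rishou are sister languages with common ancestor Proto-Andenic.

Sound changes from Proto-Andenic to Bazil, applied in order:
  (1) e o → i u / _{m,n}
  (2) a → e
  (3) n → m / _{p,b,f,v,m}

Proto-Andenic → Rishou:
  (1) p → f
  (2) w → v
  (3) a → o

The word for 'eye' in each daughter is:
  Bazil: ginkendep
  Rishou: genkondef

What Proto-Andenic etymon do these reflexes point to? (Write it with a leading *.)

*genkandep

Position 9: Bazil has p, Rishou has f. Bazil preserves p here (none of its changes turn any other segment into p), so the proto-segment is *p.
Position 5: Bazil has e, Rishou has o. Taking the neighbouring segments as reconstructed: Bazil e can only go back to *a; Rishou o could go back to *a or *o — the one source consistent with every daughter is *a.
This points to *genkandep. Verify forward in each daughter:
Bazil: *genkandep
  genkandep → ginkandep   [pre-nasal raising]
  ginkandep → ginkendep   [vowel merger]
  ginkendep (rule 3 does not apply)
  giving Bazil ginkendep.
Rishou: *genkandep
  genkandep → genkandef   [unconditioned shift]
  genkandef (rule 2 does not apply)
  genkandef → genkondef   [vowel merger]
  giving Rishou genkondef.
Only *genkandep yields all of Bazil ginkendep, Rishou genkondef.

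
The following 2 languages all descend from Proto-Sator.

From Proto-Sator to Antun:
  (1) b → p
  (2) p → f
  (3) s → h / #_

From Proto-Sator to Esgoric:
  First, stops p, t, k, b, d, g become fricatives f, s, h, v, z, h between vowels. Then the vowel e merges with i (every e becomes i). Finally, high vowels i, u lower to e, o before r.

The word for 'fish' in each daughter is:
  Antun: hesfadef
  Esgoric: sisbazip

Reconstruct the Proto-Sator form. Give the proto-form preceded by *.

Position 7: Antun has e, Esgoric has i. Antun preserves e here (none of its changes turn any other segment into e), so the proto-segment is *e.
Position 1: Antun has h, Esgoric has s. Taking the neighbouring segments as reconstructed: Antun h could go back to *s or *h; Esgoric s can only go back to *s — the one source consistent with every daughter is *s.
Position 2: Antun has e, Esgoric has i. Antun preserves e here (none of its changes turn any other segment into e), so the proto-segment is *e.
Verify the candidate proto-form against each daughter:
Antun: start from *sesbadep.
  rule 1 (unconditioned shift): sesbadep → sespadep
  rule 2 (unconditioned shift): sespadep → sesfadef
  rule 3 (debuccalisation): sesfadef → hesfadef
  ⇒ Antun hesfadef
Esgoric: start from *sesbadep.
  rule 1 (intervocalic lenition): sesbadep → sesbazep
  rule 2 (vowel merger): sesbazep → sisbazip
  rule 3: no change — sisbazip
  ⇒ Esgoric sisbazip
Only *sesbadep yields all of Antun hesfadef, Esgoric sisbazip.

*sesbadep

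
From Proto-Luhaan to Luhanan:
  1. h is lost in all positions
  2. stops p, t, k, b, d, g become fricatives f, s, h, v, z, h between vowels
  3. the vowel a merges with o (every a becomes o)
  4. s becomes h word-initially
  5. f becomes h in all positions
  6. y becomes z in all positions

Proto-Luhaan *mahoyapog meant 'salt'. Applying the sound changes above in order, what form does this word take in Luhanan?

moozohog

Luhanan: *mahoyapog > maoyapog > maoyafog > mooyofog > mooyohog > moozohog  (by h-loss, intervocalic lenition, vowel merger, unconditioned shift, unconditioned shift)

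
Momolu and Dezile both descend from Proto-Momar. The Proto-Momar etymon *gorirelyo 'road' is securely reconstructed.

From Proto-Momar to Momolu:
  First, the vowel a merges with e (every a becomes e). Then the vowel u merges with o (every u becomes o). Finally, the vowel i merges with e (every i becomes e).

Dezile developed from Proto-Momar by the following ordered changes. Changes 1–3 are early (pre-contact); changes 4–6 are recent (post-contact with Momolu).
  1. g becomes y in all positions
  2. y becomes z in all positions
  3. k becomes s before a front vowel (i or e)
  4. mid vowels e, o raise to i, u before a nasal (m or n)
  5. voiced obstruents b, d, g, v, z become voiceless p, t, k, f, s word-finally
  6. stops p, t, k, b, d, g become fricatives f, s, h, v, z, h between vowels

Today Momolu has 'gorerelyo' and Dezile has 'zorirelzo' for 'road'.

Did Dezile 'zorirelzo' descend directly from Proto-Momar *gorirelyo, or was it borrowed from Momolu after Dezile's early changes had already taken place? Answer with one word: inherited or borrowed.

If inherited, *gorirelyo would pass through all of Dezile's changes:
Dezile: *gorirelyo > yorirelyo > zorirelzo  (by unconditioned shift, unconditioned shift)
If borrowed from Momolu 'gorerelyo' after the early changes, it would undergo only the recent ones:
  rule 4 (pre-nasal raising): no change (gorerelyo)
  rule 5 (final devoicing): no change (gorerelyo)
  rule 6 (intervocalic lenition): no change (gorerelyo)
  ⇒ as a loan: gorerelyo
Dezile 'zorirelzo' matches the inherited outcome exactly, so it is an inherited cognate, not a loan.

inherited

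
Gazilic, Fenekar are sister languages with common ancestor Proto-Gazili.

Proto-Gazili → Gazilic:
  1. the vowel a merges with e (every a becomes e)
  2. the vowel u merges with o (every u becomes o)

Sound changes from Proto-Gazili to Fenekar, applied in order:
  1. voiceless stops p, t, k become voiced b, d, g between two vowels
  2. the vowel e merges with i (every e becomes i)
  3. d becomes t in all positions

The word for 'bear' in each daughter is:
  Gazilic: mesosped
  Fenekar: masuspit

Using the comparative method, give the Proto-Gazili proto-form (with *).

Position 8: Gazilic has d, Fenekar has t. Gazilic preserves d here (none of its changes turn any other segment into d), so the proto-segment is *d.
Position 7: Gazilic has e, Fenekar has i. Taking the neighbouring segments as reconstructed: Gazilic e could go back to *a or *e; Fenekar i could go back to *e or *i — the one source consistent with every daughter is *e.
Position 4: Gazilic has o, Fenekar has u. Fenekar preserves u here (none of its changes turn any other segment into u), so the proto-segment is *u.
Verify the candidate proto-form against each daughter:
Gazilic: *masusped
  masusped → mesusped   [vowel merger]
  mesusped → mesosped   [vowel merger]
  giving Gazilic mesosped.
Fenekar: start from *masusped.
  rule 1: no change — masusped
  rule 2 (vowel merger): masusped → masuspid
  rule 3 (unconditioned shift): masuspid → masuspit
  ⇒ Fenekar masuspit
Only *masusped yields all of Gazilic mesosped, Fenekar masuspit.

*masusped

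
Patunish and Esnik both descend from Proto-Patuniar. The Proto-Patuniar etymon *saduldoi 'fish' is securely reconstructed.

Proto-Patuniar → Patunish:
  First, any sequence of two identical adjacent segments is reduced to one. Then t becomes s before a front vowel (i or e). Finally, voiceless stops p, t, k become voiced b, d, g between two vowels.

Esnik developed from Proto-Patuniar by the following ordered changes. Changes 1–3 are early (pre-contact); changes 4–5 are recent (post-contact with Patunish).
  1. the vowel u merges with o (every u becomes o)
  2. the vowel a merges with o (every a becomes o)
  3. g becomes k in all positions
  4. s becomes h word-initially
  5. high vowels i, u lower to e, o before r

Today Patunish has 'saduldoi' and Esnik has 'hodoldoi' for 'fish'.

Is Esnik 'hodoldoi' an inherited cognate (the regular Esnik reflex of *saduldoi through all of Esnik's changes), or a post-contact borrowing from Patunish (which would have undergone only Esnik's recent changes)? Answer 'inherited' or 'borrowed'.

If inherited, *saduldoi would pass through all of Esnik's changes:
Esnik: *saduldoi
  saduldoi → sadoldoi   [vowel merger]
  sadoldoi → sodoldoi   [vowel merger]
  sodoldoi (rule 3 does not apply)
  sodoldoi → hodoldoi   [debuccalisation]
  hodoldoi (rule 5 does not apply)
  giving Esnik hodoldoi.
If borrowed from Patunish 'saduldoi' after the early changes, it would undergo only the recent ones:
  rule 4 (debuccalisation): saduldoi → haduldoi
  rule 5 (pre-rhotic lowering): no change (haduldoi)
  ⇒ as a loan: haduldoi
Esnik 'hodoldoi' matches the inherited outcome exactly, so it is an inherited cognate, not a loan.

inherited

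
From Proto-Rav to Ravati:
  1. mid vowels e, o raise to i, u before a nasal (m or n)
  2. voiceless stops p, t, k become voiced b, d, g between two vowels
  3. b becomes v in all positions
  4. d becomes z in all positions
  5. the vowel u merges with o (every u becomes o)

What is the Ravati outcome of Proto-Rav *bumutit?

vomozit

Ravati: *bumutit > bumudit > vumudit > vumuzit > vomozit  (by intervocalic voicing, unconditioned shift, unconditioned shift, vowel merger)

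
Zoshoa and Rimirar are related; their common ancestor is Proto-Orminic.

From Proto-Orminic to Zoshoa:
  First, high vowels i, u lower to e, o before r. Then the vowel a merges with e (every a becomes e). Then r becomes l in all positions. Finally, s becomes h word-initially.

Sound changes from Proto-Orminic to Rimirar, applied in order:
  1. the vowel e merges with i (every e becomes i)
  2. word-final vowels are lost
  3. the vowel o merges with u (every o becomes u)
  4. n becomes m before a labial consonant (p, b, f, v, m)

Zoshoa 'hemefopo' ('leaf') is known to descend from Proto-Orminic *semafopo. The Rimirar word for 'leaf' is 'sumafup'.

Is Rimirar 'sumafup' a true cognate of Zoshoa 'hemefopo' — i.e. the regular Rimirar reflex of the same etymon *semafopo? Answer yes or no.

no

Derive the expected Rimirar reflex of *semafopo:
Rimirar: start from *semafopo.
  rule 1 (vowel merger): semafopo → simafopo
  rule 2 (apocope): simafopo → simafop
  rule 3 (vowel merger): simafop → simafup
  rule 4: no change — simafup
  ⇒ Rimirar simafup
The regular Rimirar reflex would be 'simafup', but the attested form is 'sumafup'. The correspondence is irregular, so they are not cognates (the Rimirar form has a different source).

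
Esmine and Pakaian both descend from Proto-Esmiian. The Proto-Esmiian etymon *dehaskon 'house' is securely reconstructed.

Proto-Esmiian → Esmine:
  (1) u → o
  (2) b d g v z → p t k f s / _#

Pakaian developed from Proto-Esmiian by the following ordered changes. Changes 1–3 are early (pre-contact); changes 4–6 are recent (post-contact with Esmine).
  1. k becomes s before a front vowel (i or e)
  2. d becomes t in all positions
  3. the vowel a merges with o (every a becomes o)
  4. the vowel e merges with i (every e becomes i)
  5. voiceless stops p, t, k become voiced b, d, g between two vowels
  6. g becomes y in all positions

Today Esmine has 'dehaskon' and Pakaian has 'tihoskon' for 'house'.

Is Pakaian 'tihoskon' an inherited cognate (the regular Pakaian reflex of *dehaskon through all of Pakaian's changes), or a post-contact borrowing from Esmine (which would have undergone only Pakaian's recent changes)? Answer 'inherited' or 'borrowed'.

inherited

If inherited, *dehaskon would pass through all of Pakaian's changes:
Pakaian: *dehaskon
  dehaskon (rule 1 does not apply)
  dehaskon → tehaskon   [unconditioned shift]
  tehaskon → tehoskon   [vowel merger]
  tehoskon → tihoskon   [vowel merger]
  tihoskon (rule 5 does not apply)
  tihoskon (rule 6 does not apply)
  giving Pakaian tihoskon.
If borrowed from Esmine 'dehaskon' after the early changes, it would undergo only the recent ones:
  rule 4 (vowel merger): dehaskon → dihaskon
  rule 5 (intervocalic voicing): no change (dihaskon)
  rule 6 (unconditioned shift): no change (dihaskon)
  ⇒ as a loan: dihaskon
Pakaian 'tihoskon' matches the inherited outcome exactly, so it is an inherited cognate, not a loan.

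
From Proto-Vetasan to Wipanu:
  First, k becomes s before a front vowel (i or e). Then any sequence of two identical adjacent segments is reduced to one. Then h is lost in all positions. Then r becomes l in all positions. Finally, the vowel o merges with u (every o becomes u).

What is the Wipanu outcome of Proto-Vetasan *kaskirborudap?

Wipanu: *kaskirborudap
  kaskirborudap → kassirborudap   [palatalisation]
  kassirborudap → kasirborudap   [degemination]
  kasirborudap (rule 3 does not apply)
  kasirborudap → kasilboludap   [unconditioned shift]
  kasilboludap → kasilbuludap   [vowel merger]
  giving Wipanu kasilbuludap.

kasilbuludap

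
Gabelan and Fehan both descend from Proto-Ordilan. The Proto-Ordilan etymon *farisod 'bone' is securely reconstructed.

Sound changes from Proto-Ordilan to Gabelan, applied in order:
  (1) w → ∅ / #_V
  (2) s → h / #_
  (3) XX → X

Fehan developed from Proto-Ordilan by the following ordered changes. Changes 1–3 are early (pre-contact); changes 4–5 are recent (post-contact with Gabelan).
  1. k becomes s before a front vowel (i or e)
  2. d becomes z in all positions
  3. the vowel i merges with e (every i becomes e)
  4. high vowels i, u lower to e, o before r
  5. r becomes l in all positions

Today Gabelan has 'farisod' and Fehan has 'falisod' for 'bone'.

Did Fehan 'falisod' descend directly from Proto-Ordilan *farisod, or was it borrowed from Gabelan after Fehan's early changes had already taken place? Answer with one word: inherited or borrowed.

If inherited, *farisod would pass through all of Fehan's changes:
Fehan: start from *farisod.
  rule 1: no change — farisod
  rule 2 (unconditioned shift): farisod → farisoz
  rule 3 (vowel merger): farisoz → faresoz
  rule 4: no change — faresoz
  rule 5 (unconditioned shift): faresoz → falesoz
  ⇒ Fehan falesoz
If borrowed from Gabelan 'farisod' after the early changes, it would undergo only the recent ones:
  rule 4 (pre-rhotic lowering): no change (farisod)
  rule 5 (unconditioned shift): farisod → falisod
  ⇒ as a loan: falisod
Fehan 'falisod' matches the loan outcome 'falisod', not the inherited 'falesoz' — it skipped the early Fehan changes, so it was borrowed from Gabelan.

borrowed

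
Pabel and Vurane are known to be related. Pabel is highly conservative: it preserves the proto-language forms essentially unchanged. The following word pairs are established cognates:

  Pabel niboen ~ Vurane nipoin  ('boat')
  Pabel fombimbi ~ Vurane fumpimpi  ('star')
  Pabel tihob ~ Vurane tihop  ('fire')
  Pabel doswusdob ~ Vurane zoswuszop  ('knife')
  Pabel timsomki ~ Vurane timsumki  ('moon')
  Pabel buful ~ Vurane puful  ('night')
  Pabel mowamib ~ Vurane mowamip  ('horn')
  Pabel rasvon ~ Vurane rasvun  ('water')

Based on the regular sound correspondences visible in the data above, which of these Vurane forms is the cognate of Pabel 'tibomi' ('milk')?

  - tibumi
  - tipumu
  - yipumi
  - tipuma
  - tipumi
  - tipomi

niboen ~ nipoin — Pabel b corresponds to Vurane p between vowels (before a back vowel).
fombimbi ~ fumpimpi, timsomki ~ timsumki — Pabel o corresponds to Vurane u after a consonant, before a nasal.
Applying these to Pabel 'tibomi':
  tibomi → tipomi   (b→p between vowels (before a back vowel))
  tipomi → tipumi   (o→u after a consonant, before a nasal)
So the Vurane cognate is 'tipumi'.

tipumi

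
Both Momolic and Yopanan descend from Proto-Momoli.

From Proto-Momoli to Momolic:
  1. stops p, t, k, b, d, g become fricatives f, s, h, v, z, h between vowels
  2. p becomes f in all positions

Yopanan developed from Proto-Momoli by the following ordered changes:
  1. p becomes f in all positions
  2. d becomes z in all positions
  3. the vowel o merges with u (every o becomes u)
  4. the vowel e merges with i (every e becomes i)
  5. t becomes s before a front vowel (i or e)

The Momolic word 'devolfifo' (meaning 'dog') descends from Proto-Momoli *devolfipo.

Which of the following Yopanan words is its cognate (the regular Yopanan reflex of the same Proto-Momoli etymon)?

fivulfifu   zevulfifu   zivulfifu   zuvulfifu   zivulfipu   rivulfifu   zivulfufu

Yopanan: start from *devolfipo.
  rule 1 (unconditioned shift): devolfipo → devolfifo
  rule 2 (unconditioned shift): devolfifo → zevolfifo
  rule 3 (vowel merger): zevolfifo → zevulfifu
  rule 4 (vowel merger): zevulfifu → zivulfifu
  rule 5: no change — zivulfifu
  ⇒ Yopanan zivulfifu
Only 'zivulfifu' matches the regular Yopanan development of *devolfipo.

zivulfifu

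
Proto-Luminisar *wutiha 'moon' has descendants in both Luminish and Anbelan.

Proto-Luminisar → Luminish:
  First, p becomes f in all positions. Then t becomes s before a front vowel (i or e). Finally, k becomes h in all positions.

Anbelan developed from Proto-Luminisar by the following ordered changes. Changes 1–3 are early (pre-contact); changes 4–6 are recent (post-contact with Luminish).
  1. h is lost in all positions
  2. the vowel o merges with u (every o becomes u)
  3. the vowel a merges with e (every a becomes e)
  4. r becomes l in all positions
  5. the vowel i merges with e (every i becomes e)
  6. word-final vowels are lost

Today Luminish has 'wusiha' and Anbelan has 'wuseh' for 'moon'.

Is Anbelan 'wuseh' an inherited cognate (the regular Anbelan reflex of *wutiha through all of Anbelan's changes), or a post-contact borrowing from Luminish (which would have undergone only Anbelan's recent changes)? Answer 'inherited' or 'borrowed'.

If inherited, *wutiha would pass through all of Anbelan's changes:
Anbelan: start from *wutiha.
  rule 1 (h-loss): wutiha → wutia
  rule 2: no change — wutia
  rule 3 (vowel merger): wutia → wutie
  rule 4: no change — wutie
  rule 5 (vowel merger): wutie → wutee
  rule 6 (apocope): wutee → wute
  ⇒ Anbelan wute
If borrowed from Luminish 'wusiha' after the early changes, it would undergo only the recent ones:
  rule 4 (unconditioned shift): no change (wusiha)
  rule 5 (vowel merger): wusiha → wuseha
  rule 6 (apocope): wuseha → wuseh
  ⇒ as a loan: wuseh
Anbelan 'wuseh' matches the loan outcome 'wuseh', not the inherited 'wute' — it skipped the early Anbelan changes, so it was borrowed from Luminish.

borrowed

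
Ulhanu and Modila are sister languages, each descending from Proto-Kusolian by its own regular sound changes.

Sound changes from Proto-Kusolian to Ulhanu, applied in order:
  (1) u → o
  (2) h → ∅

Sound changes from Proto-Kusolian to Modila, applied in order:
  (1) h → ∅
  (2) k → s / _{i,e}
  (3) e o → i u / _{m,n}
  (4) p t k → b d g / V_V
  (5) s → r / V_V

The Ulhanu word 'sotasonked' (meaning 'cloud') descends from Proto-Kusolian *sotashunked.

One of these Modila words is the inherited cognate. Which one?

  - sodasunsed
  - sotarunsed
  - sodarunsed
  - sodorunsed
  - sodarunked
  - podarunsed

Modila: *sotashunked
  sotashunked → sotasunked   [h-loss]
  sotasunked → sotasunsed   [palatalisation]
  sotasunsed (rule 3 does not apply)
  sotasunsed → sodasunsed   [intervocalic voicing]
  sodasunsed → sodarunsed   [rhotacism]
  giving Modila sodarunsed.
Only 'sodarunsed' matches the regular Modila development of *sotashunked.

sodarunsed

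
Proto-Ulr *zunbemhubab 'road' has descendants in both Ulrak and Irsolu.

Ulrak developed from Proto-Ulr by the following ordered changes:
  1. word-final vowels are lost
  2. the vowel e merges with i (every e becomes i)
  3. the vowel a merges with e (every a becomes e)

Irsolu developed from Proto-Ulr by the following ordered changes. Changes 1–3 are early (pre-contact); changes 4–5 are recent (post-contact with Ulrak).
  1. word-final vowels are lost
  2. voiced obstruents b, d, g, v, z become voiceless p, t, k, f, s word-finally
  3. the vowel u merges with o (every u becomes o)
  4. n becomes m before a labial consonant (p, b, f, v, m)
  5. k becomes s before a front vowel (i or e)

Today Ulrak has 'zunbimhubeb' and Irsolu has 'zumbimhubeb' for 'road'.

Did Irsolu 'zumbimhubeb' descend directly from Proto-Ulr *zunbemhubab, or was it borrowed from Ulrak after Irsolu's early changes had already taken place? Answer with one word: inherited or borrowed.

If inherited, *zunbemhubab would pass through all of Irsolu's changes:
Irsolu: start from *zunbemhubab.
  rule 1: no change — zunbemhubab
  rule 2 (final devoicing): zunbemhubab → zunbemhubap
  rule 3 (vowel merger): zunbemhubap → zonbemhobap
  rule 4 (nasal place assimilation): zonbemhobap → zombemhobap
  rule 5: no change — zombemhobap
  ⇒ Irsolu zombemhobap
If borrowed from Ulrak 'zunbimhubeb' after the early changes, it would undergo only the recent ones:
  rule 4 (nasal place assimilation): zunbimhubeb → zumbimhubeb
  rule 5 (palatalisation): no change (zumbimhubeb)
  ⇒ as a loan: zumbimhubeb
Irsolu 'zumbimhubeb' matches the loan outcome 'zumbimhubeb', not the inherited 'zombemhobap' — it skipped the early Irsolu changes, so it was borrowed from Ulrak.

borrowed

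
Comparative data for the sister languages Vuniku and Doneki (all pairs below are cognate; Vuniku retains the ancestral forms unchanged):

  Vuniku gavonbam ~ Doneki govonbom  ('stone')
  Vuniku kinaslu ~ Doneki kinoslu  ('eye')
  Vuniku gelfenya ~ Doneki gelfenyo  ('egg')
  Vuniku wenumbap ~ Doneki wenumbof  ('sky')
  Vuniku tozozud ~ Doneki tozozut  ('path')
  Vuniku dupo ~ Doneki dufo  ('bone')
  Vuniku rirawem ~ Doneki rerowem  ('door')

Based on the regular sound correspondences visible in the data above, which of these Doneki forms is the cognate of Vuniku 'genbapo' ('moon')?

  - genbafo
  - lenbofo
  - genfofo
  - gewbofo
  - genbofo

genbofo

wenumbap ~ wenumbof — Vuniku a corresponds to Doneki o after a consonant, before a labial obstruent.
dupo ~ dufo — Vuniku p corresponds to Doneki f between vowels (before a back vowel).
Applying these to Vuniku 'genbapo':
  genbapo → genbopo   (a→o after a consonant, before a labial obstruent)
  genbopo → genbofo   (p→f between vowels (before a back vowel))
So the Doneki cognate is 'genbofo'.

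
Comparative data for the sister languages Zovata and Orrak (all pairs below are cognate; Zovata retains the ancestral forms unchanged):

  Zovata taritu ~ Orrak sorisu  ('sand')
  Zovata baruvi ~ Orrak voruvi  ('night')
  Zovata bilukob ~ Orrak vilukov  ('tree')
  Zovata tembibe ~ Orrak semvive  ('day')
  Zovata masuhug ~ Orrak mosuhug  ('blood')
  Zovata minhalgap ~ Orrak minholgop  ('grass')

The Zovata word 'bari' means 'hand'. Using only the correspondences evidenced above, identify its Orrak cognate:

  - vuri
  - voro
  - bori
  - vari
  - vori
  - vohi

vori

baruvi ~ voruvi — Zovata b corresponds to Orrak v word-initially before a back vowel.
taritu ~ sorisu, baruvi ~ voruvi — Zovata a corresponds to Orrak o after a consonant, before r.
Applying these to Zovata 'bari':
  bari → vari   (b→v word-initially before a back vowel)
  vari → vori   (a→o after a consonant, before r)
So the Orrak cognate is 'vori'.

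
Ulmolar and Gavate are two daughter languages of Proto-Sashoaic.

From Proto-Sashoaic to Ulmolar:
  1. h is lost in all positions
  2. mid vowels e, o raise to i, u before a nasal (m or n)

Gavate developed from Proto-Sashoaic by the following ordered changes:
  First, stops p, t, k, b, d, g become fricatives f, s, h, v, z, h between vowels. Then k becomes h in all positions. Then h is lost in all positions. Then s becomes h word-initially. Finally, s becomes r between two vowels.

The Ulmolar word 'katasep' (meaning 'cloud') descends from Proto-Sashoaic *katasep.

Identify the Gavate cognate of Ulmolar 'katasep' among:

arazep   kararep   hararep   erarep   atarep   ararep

Gavate: *katasep
  katasep → kasasep   [intervocalic lenition]
  kasasep → hasasep   [unconditioned shift]
  hasasep → asasep   [h-loss]
  asasep (rule 4 does not apply)
  asasep → ararep   [rhotacism]
  giving Gavate ararep.
The other candidates each miss or misapply at least one Gavate change.

ararep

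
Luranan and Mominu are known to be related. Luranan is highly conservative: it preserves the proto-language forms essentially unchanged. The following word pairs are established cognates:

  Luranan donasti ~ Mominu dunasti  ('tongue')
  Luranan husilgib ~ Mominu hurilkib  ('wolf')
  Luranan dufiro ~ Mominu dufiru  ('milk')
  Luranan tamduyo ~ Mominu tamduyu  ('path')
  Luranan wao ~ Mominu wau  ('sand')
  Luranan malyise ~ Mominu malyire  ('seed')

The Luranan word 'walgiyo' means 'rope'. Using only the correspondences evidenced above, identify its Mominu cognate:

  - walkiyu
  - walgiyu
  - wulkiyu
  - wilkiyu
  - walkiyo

husilgib ~ hurilkib — Luranan g corresponds to Mominu k after a consonant, before a front vowel.
dufiro ~ dufiru, tamduyo ~ tamduyu — Luranan o corresponds to Mominu u word-finally.
Applying these to Luranan 'walgiyo':
  walgiyo → walkiyo   (g→k after a consonant, before a front vowel)
  walkiyo → walkiyu   (o→u word-finally)
So the Mominu cognate is 'walkiyu'.

walkiyu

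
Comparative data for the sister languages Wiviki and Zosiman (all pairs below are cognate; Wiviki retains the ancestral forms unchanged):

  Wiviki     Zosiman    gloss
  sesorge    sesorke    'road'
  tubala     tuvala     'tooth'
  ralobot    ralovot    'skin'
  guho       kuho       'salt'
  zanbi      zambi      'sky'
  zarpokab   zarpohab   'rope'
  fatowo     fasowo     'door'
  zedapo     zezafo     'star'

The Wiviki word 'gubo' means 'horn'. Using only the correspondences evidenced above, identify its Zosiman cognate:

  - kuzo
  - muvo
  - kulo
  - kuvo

guho ~ kuho — Wiviki g corresponds to Zosiman k word-initially before a back vowel.
ralobot ~ ralovot — Wiviki b corresponds to Zosiman v between vowels (before a back vowel).
Applying these to Wiviki 'gubo':
  gubo → kubo   (g→k word-initially before a back vowel)
  kubo → kuvo   (b→v between vowels (before a back vowel))
So the Zosiman cognate is 'kuvo'.

kuvo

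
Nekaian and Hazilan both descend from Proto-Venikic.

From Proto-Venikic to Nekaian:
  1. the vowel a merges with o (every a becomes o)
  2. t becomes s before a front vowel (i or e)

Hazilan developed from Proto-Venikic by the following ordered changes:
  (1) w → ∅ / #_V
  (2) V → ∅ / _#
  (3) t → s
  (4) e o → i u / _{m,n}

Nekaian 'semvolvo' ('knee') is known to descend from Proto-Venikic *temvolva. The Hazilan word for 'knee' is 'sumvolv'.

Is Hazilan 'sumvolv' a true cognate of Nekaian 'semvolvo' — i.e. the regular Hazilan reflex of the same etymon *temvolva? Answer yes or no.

no

Derive the expected Hazilan reflex of *temvolva:
Hazilan: *temvolva
  temvolva (rule 1 does not apply)
  temvolva → temvolv   [apocope]
  temvolv → semvolv   [unconditioned shift]
  semvolv → simvolv   [pre-nasal raising]
  giving Hazilan simvolv.
The regular Hazilan reflex would be 'simvolv', but the attested form is 'sumvolv'. The correspondence is irregular, so they are not cognates (the Hazilan form has a different source).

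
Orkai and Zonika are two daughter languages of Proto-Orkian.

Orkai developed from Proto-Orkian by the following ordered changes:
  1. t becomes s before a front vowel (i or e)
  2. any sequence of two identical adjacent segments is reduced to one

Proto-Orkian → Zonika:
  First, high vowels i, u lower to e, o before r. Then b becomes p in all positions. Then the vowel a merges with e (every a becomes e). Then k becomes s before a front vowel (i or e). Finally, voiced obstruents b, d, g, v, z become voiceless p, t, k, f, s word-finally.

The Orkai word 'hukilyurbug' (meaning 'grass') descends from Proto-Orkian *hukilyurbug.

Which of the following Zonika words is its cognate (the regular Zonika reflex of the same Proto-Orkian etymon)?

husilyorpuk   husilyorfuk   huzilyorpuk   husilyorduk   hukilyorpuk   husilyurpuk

husilyorpuk

Zonika: *hukilyurbug > hukilyorbug > hukilyorpug > husilyorpug > husilyorpuk  (by pre-rhotic lowering, unconditioned shift, palatalisation, final devoicing)
Among the options, 'husilyorpuk' alone shows every Zonika change applied in order.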